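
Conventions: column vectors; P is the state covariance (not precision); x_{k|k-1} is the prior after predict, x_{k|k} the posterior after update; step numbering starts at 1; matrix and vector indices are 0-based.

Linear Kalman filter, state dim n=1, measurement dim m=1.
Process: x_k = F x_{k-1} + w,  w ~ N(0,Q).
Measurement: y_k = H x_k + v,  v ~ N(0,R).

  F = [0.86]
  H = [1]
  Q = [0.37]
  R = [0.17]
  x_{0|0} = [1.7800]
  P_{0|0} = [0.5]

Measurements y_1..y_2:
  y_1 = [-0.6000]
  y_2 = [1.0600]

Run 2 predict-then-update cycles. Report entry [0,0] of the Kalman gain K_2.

step 1: x^-=[1.5308]  P^-=[0.7398]  S=[0.9098]  K=[0.8131]  nu=[-2.1308]  x^+=[-0.2019]  P^+=[0.1382]
step 2: x^-=[-0.1736]  P^-=[0.4722]  S=[0.6422]  K=[0.7353]  nu=[1.2336]  x^+=[0.7335]  P^+=[0.1250]

K[0,0] = 0.7353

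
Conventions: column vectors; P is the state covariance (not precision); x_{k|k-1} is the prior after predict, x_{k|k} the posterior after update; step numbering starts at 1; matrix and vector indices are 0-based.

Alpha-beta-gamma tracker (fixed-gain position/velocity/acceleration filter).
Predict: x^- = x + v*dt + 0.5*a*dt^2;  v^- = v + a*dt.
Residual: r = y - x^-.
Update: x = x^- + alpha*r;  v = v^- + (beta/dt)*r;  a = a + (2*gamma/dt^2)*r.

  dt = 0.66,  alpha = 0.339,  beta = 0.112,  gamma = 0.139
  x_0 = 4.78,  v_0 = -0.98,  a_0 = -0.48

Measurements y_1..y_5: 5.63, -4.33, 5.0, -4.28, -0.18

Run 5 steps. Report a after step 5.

a_post = 1.9062

step 1: x_pred=4.0287  r=1.6013  x^+=4.5715  v^+=-1.0251  a^+=0.5420
step 2: x_pred=4.0130  r=-8.3430  x^+=1.1847  v^+=-2.0831  a^+=-4.7825
step 3: x_pred=-1.2318  r=6.2318  x^+=0.8808  v^+=-4.1821  a^+=-0.8054
step 4: x_pred=-2.0548  r=-2.2252  x^+=-2.8091  v^+=-5.0913  a^+=-2.2255
step 5: x_pred=-6.6541  r=6.4741  x^+=-4.4594  v^+=-5.4615  a^+=1.9062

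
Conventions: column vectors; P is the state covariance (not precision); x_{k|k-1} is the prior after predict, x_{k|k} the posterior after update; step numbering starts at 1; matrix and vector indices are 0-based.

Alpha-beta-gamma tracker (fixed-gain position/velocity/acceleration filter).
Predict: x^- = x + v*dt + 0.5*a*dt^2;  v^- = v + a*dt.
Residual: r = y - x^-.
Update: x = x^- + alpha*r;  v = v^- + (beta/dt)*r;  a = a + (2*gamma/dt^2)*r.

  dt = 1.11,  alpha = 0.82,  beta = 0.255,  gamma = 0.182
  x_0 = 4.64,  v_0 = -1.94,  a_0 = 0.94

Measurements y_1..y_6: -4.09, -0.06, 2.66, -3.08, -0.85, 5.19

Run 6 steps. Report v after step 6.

step 1: x_pred=3.0657  r=-7.1557  x^+=-2.8020  v^+=-2.5405  a^+=-1.1740
step 2: x_pred=-6.3452  r=6.2852  x^+=-1.1913  v^+=-2.3997  a^+=0.6828
step 3: x_pred=-3.4344  r=6.0944  x^+=1.5630  v^+=-0.2417  a^+=2.4833
step 4: x_pred=2.8245  r=-5.9045  x^+=-2.0172  v^+=1.1583  a^+=0.7389
step 5: x_pred=-0.2763  r=-0.5737  x^+=-0.7467  v^+=1.8467  a^+=0.5694
step 6: x_pred=1.6539  r=3.5361  x^+=4.5535  v^+=3.2911  a^+=1.6141

v_post = 3.2911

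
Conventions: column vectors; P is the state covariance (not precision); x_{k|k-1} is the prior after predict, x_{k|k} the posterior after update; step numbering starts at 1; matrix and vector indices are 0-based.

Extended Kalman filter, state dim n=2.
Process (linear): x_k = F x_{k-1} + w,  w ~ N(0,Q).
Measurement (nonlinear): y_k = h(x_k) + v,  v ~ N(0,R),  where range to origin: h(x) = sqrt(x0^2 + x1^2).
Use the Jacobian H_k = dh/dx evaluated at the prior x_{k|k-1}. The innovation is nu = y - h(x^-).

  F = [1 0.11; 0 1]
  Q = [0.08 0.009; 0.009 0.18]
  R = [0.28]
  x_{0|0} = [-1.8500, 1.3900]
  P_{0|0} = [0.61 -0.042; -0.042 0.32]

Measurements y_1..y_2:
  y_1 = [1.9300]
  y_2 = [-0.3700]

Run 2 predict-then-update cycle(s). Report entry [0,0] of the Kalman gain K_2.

K[0,0] = -0.3517

step 1: x^-=[-1.6971, 1.3900]  P^-=[0.6846 0.0022; 0.0022 0.5000]  H_jac=[-0.7736 0.6336]  S=[0.8883]  K=[-0.5947; 0.3547]  nu=[-0.2637]  x^+=[-1.5403, 1.2965]  P^+=[0.3705 0.1896; 0.1896 0.3882]
step 2: x^-=[-1.3977, 1.2965]  P^-=[0.4969 0.2413; 0.2413 0.5682]  H_jac=[-0.7332 0.6801]  S=[0.5693]  K=[-0.3517; 0.3680]  nu=[-2.2764]  x^+=[-0.5971, 0.4586]  P^+=[0.4265 0.3150; 0.3150 0.4911]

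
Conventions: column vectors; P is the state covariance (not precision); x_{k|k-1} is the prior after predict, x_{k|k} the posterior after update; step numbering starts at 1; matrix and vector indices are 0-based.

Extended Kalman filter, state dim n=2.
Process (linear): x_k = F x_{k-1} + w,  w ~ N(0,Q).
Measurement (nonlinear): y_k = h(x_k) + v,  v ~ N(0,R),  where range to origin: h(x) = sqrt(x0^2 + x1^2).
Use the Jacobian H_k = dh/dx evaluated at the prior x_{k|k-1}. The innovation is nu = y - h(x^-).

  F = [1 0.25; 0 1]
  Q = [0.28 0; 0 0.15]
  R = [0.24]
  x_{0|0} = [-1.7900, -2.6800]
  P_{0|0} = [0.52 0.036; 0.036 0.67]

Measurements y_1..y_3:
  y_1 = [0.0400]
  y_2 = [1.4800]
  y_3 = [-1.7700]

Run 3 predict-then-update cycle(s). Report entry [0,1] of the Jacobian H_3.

step 1: x^-=[-2.4600, -2.6800]  P^-=[0.8599 0.2035; 0.2035 0.8200]  H_jac=[-0.6762 -0.7367]  S=[1.2810]  K=[-0.5710; -0.5790]  nu=[-3.5979]  x^+=[-0.4058, -0.5968]  P^+=[0.4423 -0.2200; -0.2200 0.3905]
step 2: x^-=[-0.5550, -0.5968]  P^-=[0.6367 -0.1223; -0.1223 0.5405]  H_jac=[-0.6810 -0.7323]  S=[0.7031]  K=[-0.4892; -0.4445]  nu=[0.6650]  x^+=[-0.8804, -0.8924]  P^+=[0.4684 -0.2752; -0.2752 0.4016]
step 3: x^-=[-1.1035, -0.8924]  P^-=[0.6359 -0.1748; -0.1748 0.5516]  H_jac=[-0.7775 -0.6288]  S=[0.6716]  K=[-0.5725; -0.3141]  nu=[-3.1891]  x^+=[0.7223, 0.1093]  P^+=[0.4158 -0.2956; -0.2956 0.4854]

H_jac[0,1] = -0.6288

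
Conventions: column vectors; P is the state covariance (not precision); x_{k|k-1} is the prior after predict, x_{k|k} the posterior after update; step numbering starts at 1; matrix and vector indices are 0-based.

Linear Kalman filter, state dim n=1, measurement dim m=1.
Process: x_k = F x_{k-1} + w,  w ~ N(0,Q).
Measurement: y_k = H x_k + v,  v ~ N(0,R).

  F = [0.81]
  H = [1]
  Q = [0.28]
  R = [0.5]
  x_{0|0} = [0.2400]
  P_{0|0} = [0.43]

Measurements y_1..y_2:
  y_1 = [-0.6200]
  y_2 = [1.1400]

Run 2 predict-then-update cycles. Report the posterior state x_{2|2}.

x_post = [0.4418]

step 1: x^-=[0.1944]  P^-=[0.5621]  S=[1.0621]  K=[0.5292]  nu=[-0.8144]  x^+=[-0.2366]  P^+=[0.2646]
step 2: x^-=[-0.1917]  P^-=[0.4536]  S=[0.9536]  K=[0.4757]  nu=[1.3317]  x^+=[0.4418]  P^+=[0.2378]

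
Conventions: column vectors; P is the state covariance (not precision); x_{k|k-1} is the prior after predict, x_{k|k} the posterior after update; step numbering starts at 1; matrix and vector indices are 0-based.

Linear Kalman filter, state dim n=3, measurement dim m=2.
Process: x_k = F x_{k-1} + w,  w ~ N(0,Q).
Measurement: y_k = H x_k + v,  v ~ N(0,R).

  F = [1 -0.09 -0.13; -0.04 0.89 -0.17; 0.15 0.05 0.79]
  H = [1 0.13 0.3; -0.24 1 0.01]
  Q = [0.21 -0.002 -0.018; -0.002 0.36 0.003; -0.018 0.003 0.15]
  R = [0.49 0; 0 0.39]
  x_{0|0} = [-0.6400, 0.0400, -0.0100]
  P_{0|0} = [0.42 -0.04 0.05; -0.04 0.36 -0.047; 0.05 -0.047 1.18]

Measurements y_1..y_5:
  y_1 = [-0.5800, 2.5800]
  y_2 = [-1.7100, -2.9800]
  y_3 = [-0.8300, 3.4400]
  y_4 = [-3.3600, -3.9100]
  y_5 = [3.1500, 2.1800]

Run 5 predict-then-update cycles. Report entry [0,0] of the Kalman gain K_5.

step 1: x^-=[-0.6423, 0.0629, -0.1019]  P^-=[0.6460 -0.0608 -0.0371; -0.0608 0.6977 -0.1827; -0.0371 -0.1827 0.9043]  S=[1.1768 -0.1733; -0.1733 1.1507]  K=[0.5165 -0.1101; 0.0713 0.6281; 0.1613 -0.1189]  nu=[0.0847, 2.3640]  x^+=[-0.8589, 1.5539, -0.3693]  P^+=[0.2983 0.0303 -0.1639; 0.0303 0.2532 -0.0942; -0.1639 -0.0942 0.8508]
step 2: x^-=[-0.9507, 1.4801, -0.3429]  P^-=[0.5597 0.0481 -0.1797; 0.0481 0.6097 -0.1539; -0.1797 -0.1539 0.6425]  S=[1.0106 -0.0417; -0.0417 1.0067]  K=[0.5040 -0.0665; 0.1050 0.5970; -0.0112 -0.1041]  nu=[-0.8488, -4.6848]  x^+=[-1.0669, -1.4060, 0.1543]  P^+=[0.2958 0.0469 -0.1831; 0.0469 0.2450 -0.0909; -0.1831 -0.0909 0.6315]
step 3: x^-=[-0.9604, -1.2349, -0.1084]  P^-=[0.5555 0.0617 -0.1719; 0.0617 0.5945 -0.1192; -0.1719 -0.1192 0.5015]  S=[1.0043 -0.0200; -0.0200 0.9853]  K=[0.5085 -0.0641; 0.1145 0.5894; -0.0383 -0.0748]  nu=[0.3235, 4.4455]  x^+=[-1.0809, 1.4223, -0.4532]  P^+=[0.2905 0.0463 -0.1578; 0.0463 0.2417 -0.0720; -0.1578 -0.0720 0.4947]
step 4: x^-=[-1.1500, 1.3861, -0.4491]  P^-=[0.5418 0.0526 -0.1406; 0.0526 0.5825 -0.0893; -0.1406 -0.0893 0.4235]  S=[1.0021 -0.0203; -0.0203 0.9775]  K=[0.5040 -0.0702; 0.1131 0.5845; -0.0262 -0.0531]  nu=[-2.2555, -5.5676]  x^+=[-1.8957, -2.1234, -0.0945]  P^+=[0.2810 0.0414 -0.1315; 0.0414 0.2385 -0.0565; -0.1315 -0.0565 0.4201]
step 5: x^-=[-1.6923, -1.7979, -0.4652]  P^-=[0.5255 0.0413 -0.1155; 0.0413 0.5738 -0.0708; -0.1155 -0.0708 0.3841]  S=[0.9957 -0.0246; -0.0246 0.9735]  K=[0.4965 -0.0758; 0.1094 0.5813; -0.0105 -0.0405]  nu=[5.2156, 3.5764]  x^+=[0.6260, 0.8516, -0.6650]  P^+=[0.2726 0.0370 -0.1138; 0.0370 0.2361 -0.0469; -0.1138 -0.0469 0.3824]

K[0,0] = 0.4965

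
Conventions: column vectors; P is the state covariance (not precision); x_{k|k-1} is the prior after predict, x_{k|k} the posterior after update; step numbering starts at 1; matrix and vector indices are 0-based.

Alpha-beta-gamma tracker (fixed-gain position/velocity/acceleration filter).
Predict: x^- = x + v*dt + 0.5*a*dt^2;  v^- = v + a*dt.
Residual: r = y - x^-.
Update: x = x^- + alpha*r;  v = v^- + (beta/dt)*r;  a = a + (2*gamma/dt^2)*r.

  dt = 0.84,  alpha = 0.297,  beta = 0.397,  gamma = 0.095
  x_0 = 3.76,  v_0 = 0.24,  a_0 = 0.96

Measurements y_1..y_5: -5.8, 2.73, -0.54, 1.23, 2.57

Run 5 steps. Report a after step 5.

step 1: x_pred=4.3003  r=-10.1003  x^+=1.3005  v^+=-3.7272  a^+=-1.7597
step 2: x_pred=-2.4512  r=5.1812  x^+=-0.9124  v^+=-2.7567  a^+=-0.3646
step 3: x_pred=-3.3566  r=2.8166  x^+=-2.5201  v^+=-1.7317  a^+=0.3938
step 4: x_pred=-3.8358  r=5.0658  x^+=-2.3312  v^+=0.9933  a^+=1.7579
step 5: x_pred=-0.8767  r=3.4467  x^+=0.1470  v^+=4.0989  a^+=2.6860

a_post = 2.6860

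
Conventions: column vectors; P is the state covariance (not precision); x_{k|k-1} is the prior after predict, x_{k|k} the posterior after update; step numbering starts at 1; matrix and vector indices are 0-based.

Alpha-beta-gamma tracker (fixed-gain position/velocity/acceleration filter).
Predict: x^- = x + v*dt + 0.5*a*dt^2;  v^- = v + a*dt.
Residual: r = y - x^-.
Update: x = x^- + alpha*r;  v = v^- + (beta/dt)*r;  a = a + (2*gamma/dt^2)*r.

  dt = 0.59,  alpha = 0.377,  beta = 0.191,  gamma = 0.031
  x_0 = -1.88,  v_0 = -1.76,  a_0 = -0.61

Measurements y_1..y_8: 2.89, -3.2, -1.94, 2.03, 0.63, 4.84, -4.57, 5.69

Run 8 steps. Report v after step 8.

step 1: x_pred=-3.0246  r=5.9146  x^+=-0.7948  v^+=-0.2052  a^+=0.4434
step 2: x_pred=-0.8387  r=-2.3613  x^+=-1.7289  v^+=-0.7080  a^+=0.0229
step 3: x_pred=-2.1426  r=0.2026  x^+=-2.0662  v^+=-0.6289  a^+=0.0590
step 4: x_pred=-2.4270  r=4.4570  x^+=-0.7467  v^+=0.8487  a^+=0.8528
step 5: x_pred=-0.0975  r=0.7275  x^+=0.1767  v^+=1.5874  a^+=0.9824
step 6: x_pred=1.2843  r=3.5557  x^+=2.6248  v^+=3.3181  a^+=1.6157
step 7: x_pred=4.8637  r=-9.4337  x^+=1.3072  v^+=1.2174  a^+=-0.0646
step 8: x_pred=2.0142  r=3.6758  x^+=3.4000  v^+=2.3693  a^+=0.5901

v_post = 2.3693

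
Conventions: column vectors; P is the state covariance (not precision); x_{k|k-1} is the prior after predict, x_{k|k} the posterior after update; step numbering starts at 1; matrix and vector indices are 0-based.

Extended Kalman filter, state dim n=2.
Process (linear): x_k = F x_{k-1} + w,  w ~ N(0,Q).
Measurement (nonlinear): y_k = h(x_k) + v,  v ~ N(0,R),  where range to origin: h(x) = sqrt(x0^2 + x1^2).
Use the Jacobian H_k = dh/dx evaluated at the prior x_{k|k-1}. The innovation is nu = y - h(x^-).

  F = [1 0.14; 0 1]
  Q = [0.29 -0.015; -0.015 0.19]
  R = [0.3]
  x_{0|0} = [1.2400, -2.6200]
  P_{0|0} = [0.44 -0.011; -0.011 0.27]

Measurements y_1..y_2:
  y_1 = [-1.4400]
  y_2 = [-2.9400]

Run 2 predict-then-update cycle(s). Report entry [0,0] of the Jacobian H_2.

step 1: x^-=[0.8732, -2.6200]  P^-=[0.7322 0.0118; 0.0118 0.4600]  H_jac=[0.3162 -0.9487]  S=[0.7801]  K=[0.2824; -0.5546]  nu=[-4.2017]  x^+=[-0.3134, -0.2897]  P^+=[0.6700 0.1340; 0.1340 0.2200]
step 2: x^-=[-0.3540, -0.2897]  P^-=[1.0018 0.1498; 0.1498 0.4100]  H_jac=[-0.7738 -0.6334]  S=[1.2113]  K=[-0.7184; -0.3101]  nu=[-3.3974]  x^+=[2.0866, 0.7639]  P^+=[0.3767 -0.1200; -0.1200 0.2936]

H_jac[0,0] = -0.7738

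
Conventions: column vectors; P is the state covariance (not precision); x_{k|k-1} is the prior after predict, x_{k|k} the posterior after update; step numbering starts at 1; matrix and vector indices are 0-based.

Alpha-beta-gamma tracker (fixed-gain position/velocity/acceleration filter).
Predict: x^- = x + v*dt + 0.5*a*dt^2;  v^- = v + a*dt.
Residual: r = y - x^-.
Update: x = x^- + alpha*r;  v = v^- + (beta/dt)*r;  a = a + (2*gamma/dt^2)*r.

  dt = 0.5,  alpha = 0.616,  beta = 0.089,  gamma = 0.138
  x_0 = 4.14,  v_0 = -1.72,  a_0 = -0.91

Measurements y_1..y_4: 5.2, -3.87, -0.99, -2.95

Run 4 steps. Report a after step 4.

step 1: x_pred=3.1662  r=2.0338  x^+=4.4190  v^+=-1.8130  a^+=1.3353
step 2: x_pred=3.6795  r=-7.5495  x^+=-0.9710  v^+=-2.4892  a^+=-6.9993
step 3: x_pred=-3.0905  r=2.1005  x^+=-1.7966  v^+=-5.6149  a^+=-4.6804
step 4: x_pred=-5.1891  r=2.2391  x^+=-3.8098  v^+=-7.5566  a^+=-2.2084

a_post = -2.2084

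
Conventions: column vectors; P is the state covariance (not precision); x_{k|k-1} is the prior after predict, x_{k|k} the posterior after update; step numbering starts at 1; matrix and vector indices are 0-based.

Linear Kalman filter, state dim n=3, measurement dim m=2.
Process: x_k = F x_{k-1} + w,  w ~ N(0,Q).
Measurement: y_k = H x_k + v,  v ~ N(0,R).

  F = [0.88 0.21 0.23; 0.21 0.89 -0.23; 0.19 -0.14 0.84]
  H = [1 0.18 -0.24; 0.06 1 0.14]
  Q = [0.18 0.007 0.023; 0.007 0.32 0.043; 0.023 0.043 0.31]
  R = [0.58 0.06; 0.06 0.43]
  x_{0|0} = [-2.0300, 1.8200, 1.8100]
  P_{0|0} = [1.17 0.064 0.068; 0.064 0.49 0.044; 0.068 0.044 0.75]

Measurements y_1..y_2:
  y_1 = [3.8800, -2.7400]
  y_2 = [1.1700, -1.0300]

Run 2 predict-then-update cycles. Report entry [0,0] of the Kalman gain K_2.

step 1: x^-=[-0.9879, 0.7772, 0.8799]  P^-=[1.2028 0.3245 0.4034; 0.3245 0.7987 -0.0640; 0.4034 -0.0640 0.8990]  S=[1.7891 0.6381; 0.6381 1.2785]  K=[0.6380 0.0360; 0.0542 0.6059; 0.0905 0.0221]  nu=[4.9392, -3.5811]  x^+=[2.0342, -1.1251, 1.2478]  P^+=[0.4436 -0.0132 0.2879; -0.0132 0.2822 -0.1257; 0.2879 -0.1257 0.8811]
step 2: x^-=[1.8408, -0.8611, 1.5921]  P^-=[0.6822 0.0202 0.4675; 0.0202 0.6284 -0.2063; 0.4675 -0.2063 1.0755]  S=[1.1452 0.3014; 0.3014 1.0345]  K=[0.5076 -0.0255; 0.0074 0.5786; 0.1706 -0.0765]  nu=[-0.1337, -0.5022]  x^+=[1.7857, -1.1527, 1.6077]  P^+=[0.3942 -0.0573 0.3794; -0.0573 0.2795 -0.1916; 0.3794 -0.1916 1.0440]

K[0,0] = 0.5076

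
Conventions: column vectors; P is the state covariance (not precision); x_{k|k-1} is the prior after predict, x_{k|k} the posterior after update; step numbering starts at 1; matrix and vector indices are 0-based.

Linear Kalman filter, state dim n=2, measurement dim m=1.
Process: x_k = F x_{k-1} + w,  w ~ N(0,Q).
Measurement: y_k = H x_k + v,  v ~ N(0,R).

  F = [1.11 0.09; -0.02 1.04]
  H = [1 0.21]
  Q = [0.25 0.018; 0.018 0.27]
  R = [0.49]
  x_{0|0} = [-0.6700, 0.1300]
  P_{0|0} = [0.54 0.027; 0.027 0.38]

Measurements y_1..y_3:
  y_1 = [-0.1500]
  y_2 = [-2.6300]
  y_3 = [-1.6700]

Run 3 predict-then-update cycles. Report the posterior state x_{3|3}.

step 1: x^-=[-0.7320, 0.1486]  P^-=[0.9238 0.0727; 0.0727 0.6801]  S=[1.4743]  K=[0.6369; 0.1462]  nu=[0.5508]  x^+=[-0.3812, 0.2291]  P^+=[0.3257 -0.0646; -0.0646 0.6486]
step 2: x^-=[-0.4025, 0.2459]  P^-=[0.6436 -0.0030; -0.0030 0.9743]  S=[1.1753]  K=[0.5471; 0.1716]  nu=[-2.2792]  x^+=[-1.6493, -0.1451]  P^+=[0.2918 -0.1133; -0.1133 0.9397]
step 3: x^-=[-1.8438, -0.1180]  P^-=[0.5946 -0.0311; -0.0311 1.2912]  S=[1.1285]  K=[0.5211; 0.2128]  nu=[0.1986]  x^+=[-1.7403, -0.0757]  P^+=[0.2881 -0.1562; -0.1562 1.2402]

x_post = [-1.7403, -0.0757]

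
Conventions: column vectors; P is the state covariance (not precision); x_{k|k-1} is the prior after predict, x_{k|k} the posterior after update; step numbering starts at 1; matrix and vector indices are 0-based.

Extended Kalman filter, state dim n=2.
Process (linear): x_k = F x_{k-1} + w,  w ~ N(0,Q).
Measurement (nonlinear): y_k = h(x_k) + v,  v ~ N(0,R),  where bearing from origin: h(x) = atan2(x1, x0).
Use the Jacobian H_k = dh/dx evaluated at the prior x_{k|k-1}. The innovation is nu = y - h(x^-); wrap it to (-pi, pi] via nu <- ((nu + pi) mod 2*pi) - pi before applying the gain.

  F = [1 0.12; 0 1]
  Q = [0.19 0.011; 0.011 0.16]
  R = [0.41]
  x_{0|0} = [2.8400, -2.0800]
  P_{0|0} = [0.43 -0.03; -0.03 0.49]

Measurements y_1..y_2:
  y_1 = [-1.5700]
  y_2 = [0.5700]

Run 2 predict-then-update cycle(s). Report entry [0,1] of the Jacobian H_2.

step 1: x^-=[2.5904, -2.0800]  P^-=[0.6199 0.0398; 0.0398 0.6500]  H_jac=[0.1885 0.2347]  S=[0.4713]  K=[0.2677; 0.3396]  nu=[-0.8935]  x^+=[2.3513, -2.3834]  P^+=[0.5861 -0.0030; -0.0030 0.5956]
step 2: x^-=[2.0652, -2.3834]  P^-=[0.7839 0.0794; 0.0794 0.7556]  H_jac=[0.2396 0.2076]  S=[0.4955]  K=[0.4124; 0.3551]  nu=[1.4268]  x^+=[2.6537, -1.8768]  P^+=[0.6997 0.0069; 0.0069 0.6932]

H_jac[0,1] = 0.2076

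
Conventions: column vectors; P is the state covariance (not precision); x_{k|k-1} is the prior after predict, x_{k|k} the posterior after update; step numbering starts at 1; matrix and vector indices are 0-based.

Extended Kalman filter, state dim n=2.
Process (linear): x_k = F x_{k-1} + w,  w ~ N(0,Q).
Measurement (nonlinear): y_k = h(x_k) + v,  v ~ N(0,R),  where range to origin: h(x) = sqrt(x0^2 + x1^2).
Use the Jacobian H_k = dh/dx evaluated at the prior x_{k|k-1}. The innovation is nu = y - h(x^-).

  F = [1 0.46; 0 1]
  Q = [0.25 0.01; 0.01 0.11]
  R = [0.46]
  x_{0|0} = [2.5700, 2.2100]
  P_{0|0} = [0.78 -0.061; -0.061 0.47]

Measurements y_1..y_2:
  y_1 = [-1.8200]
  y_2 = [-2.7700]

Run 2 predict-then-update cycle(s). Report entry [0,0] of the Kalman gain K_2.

step 1: x^-=[3.5866, 2.2100]  P^-=[1.0733 0.1652; 0.1652 0.5800]  H_jac=[0.8514 0.5246]  S=[1.5451]  K=[0.6475; 0.2879]  nu=[-6.0328]  x^+=[-0.3196, 0.4729]  P^+=[0.4256 -0.1229; -0.1229 0.4519]
step 2: x^-=[-0.1020, 0.4729]  P^-=[0.6581 0.0950; 0.0950 0.5619]  H_jac=[-0.2109 0.9775]  S=[0.9870]  K=[-0.0465; 0.5362]  nu=[-3.2538]  x^+=[0.0494, -1.2717]  P^+=[0.6560 0.1196; 0.1196 0.2781]

K[0,0] = -0.0465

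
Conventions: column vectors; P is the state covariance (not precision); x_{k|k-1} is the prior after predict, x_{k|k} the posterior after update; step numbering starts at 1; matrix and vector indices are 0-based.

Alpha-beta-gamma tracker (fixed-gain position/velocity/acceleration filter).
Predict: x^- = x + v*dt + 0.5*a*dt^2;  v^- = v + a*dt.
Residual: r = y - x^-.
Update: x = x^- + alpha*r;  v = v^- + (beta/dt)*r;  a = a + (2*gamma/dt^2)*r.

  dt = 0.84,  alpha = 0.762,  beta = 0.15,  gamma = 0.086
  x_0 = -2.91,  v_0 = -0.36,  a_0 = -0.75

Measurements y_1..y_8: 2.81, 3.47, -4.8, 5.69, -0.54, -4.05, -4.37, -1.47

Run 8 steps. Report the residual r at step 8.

step 1: x_pred=-3.4770  r=6.2870  x^+=1.3137  v^+=0.1327  a^+=0.7825
step 2: x_pred=1.7012  r=1.7688  x^+=3.0490  v^+=1.1059  a^+=1.2137
step 3: x_pred=4.4062  r=-9.2062  x^+=-2.6089  v^+=0.4814  a^+=-1.0304
step 4: x_pred=-2.5681  r=8.2581  x^+=3.7246  v^+=1.0905  a^+=0.9826
step 5: x_pred=4.9873  r=-5.5273  x^+=0.7755  v^+=0.9289  a^+=-0.3648
step 6: x_pred=1.4271  r=-5.4771  x^+=-2.7465  v^+=-0.3555  a^+=-1.6999
step 7: x_pred=-3.6448  r=-0.7252  x^+=-4.1974  v^+=-1.9129  a^+=-1.8766
step 8: x_pred=-6.4664  r=4.9964  x^+=-2.6591  v^+=-2.5971  a^+=-0.6587

resid = 4.9964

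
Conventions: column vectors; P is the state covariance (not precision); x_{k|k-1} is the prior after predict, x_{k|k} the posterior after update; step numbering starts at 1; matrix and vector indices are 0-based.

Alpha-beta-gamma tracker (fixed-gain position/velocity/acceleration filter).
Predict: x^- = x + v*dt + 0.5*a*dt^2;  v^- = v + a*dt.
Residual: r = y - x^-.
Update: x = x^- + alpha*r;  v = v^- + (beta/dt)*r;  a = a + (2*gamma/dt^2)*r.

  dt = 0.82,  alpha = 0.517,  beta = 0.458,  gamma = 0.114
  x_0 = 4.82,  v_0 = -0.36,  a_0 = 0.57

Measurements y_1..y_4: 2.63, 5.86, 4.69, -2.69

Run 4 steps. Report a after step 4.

step 1: x_pred=4.7164  r=-2.0864  x^+=3.6377  v^+=-1.0579  a^+=-0.1375
step 2: x_pred=2.7240  r=3.1360  x^+=4.3453  v^+=0.5809  a^+=0.9259
step 3: x_pred=5.1329  r=-0.4429  x^+=4.9039  v^+=1.0927  a^+=0.7757
step 4: x_pred=6.0608  r=-8.7508  x^+=1.5366  v^+=-3.1588  a^+=-2.1915

a_post = -2.1915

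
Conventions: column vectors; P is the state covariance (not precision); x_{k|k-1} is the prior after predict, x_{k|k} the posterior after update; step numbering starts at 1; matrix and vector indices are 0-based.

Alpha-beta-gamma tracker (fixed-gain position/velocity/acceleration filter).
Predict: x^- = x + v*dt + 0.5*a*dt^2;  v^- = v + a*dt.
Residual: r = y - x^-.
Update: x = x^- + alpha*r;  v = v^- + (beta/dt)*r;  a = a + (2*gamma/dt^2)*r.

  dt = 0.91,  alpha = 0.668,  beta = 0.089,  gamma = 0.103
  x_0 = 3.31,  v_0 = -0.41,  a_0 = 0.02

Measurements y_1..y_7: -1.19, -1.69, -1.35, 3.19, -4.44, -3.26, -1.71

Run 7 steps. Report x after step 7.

step 1: x_pred=2.9452  r=-4.1352  x^+=0.1829  v^+=-0.7962  a^+=-1.0087
step 2: x_pred=-0.9593  r=-0.7307  x^+=-1.4474  v^+=-1.7856  a^+=-1.1904
step 3: x_pred=-3.5652  r=2.2152  x^+=-2.0854  v^+=-2.6522  a^+=-0.6394
step 4: x_pred=-4.7637  r=7.9537  x^+=0.5494  v^+=-2.4562  a^+=1.3392
step 5: x_pred=-1.1313  r=-3.3087  x^+=-3.3415  v^+=-1.5611  a^+=0.5161
step 6: x_pred=-4.5484  r=1.2884  x^+=-3.6878  v^+=-0.9654  a^+=0.8366
step 7: x_pred=-4.2199  r=2.5099  x^+=-2.5433  v^+=0.0414  a^+=1.4610

x_post = -2.5433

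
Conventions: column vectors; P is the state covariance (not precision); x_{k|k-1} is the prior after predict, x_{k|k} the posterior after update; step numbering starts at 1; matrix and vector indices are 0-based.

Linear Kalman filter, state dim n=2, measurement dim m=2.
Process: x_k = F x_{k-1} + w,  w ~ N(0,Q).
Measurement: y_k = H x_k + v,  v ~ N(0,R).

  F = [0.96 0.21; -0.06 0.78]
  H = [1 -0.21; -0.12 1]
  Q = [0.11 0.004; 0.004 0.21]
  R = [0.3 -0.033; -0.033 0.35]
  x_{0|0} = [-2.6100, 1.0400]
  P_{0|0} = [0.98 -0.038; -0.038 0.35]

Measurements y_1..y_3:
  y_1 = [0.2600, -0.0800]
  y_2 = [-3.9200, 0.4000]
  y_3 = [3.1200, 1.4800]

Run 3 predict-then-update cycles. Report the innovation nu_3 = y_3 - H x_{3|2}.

step 1: x^-=[-2.2872, 0.9678]  P^-=[1.0133 -0.0231; -0.0231 0.4300]  S=[1.3419 -0.2686; -0.2686 0.8002]  K=[0.7745 0.0792; 0.0255 0.5494]  nu=[2.7504, -1.3223]  x^+=[-0.2615, 0.3113]  P^+=[0.2362 0.0305; 0.0305 0.1951]
step 2: x^-=[-0.1857, 0.2585]  P^-=[0.3485 0.0448; 0.0448 0.3267]  S=[0.6441 -0.0975; -0.0975 0.6710]  K=[0.5390 0.0828; 0.0363 0.4842]  nu=[-3.6800, 0.1192]  x^+=[-2.1594, 0.1825]  P^+=[0.1655 0.0310; 0.0310 0.1720]
step 3: x^-=[-2.0347, 0.2720]  P^-=[0.2826 0.0455; 0.0455 0.3123]  S=[0.5773 -0.0859; -0.0859 0.6555]  K=[0.4851 0.0812; 0.0355 0.4728]  nu=[5.2118, 0.9639]  x^+=[0.5718, 0.9128]  P^+=[0.1492 0.0303; 0.0303 0.1680]

innov = [5.2118, 0.9639]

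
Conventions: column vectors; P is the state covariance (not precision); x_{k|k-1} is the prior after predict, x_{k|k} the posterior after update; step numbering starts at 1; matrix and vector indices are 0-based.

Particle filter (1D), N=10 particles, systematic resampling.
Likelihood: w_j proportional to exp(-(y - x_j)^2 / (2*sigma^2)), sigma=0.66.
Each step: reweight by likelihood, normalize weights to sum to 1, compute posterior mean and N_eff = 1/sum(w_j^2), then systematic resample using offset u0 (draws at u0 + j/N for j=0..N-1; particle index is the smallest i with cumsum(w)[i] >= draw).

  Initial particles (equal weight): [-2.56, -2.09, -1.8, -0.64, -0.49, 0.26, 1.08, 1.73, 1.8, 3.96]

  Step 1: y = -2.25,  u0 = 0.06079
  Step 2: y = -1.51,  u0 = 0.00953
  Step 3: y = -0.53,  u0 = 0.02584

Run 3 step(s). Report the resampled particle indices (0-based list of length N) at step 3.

step 1: w=[0.3269, 0.3545, 0.2893, 0.0186, 0.0104, 0.0003, 0.0000, 0.0000, 0.0000, 0.0000]  mean=-2.1154  Neff=3.1579  idx=[0, 0, 0, 1, 1, 1, 1, 2, 2, 2]
step 2: w=[0.0449, 0.0449, 0.0449, 0.1081, 0.1081, 0.1081, 0.1081, 0.1444, 0.1444, 0.1444]  mean=-2.0276  Neff=8.6737  idx=[0, 2, 3, 4, 5, 6, 7, 7, 8, 9]
step 3: w=[0.0099, 0.0099, 0.0687, 0.0687, 0.0687, 0.0687, 0.1763, 0.1763, 0.1763, 0.1763]  mean=-1.8948  Neff=6.9717  idx=[2, 3, 4, 6, 6, 7, 7, 8, 9, 9]

resampled_idx = [2, 3, 4, 6, 6, 7, 7, 8, 9, 9]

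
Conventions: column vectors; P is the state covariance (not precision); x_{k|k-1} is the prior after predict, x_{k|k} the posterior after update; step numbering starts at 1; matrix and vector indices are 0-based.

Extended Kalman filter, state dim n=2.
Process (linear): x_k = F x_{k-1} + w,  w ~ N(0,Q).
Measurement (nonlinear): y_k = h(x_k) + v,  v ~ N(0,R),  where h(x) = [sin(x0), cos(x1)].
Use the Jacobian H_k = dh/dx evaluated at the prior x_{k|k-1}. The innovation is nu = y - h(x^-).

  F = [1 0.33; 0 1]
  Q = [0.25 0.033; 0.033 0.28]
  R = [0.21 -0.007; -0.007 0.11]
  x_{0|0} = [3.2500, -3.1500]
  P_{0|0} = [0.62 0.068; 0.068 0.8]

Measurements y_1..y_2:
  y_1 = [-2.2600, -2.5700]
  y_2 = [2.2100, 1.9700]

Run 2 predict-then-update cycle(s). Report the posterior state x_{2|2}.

x_post = [7.7165, 0.4745]

step 1: x^-=[2.2105, -3.1500]  P^-=[1.0020 0.3650; 0.3650 1.0800]  H_jac=[-0.5970 0.0000; 0.0000 -0.0084]  S=[0.5671 -0.0052; -0.0052 0.1101]  K=[-1.0555 -0.0774; -0.3852 -0.1006]  nu=[-3.0623, -1.5700]  x^+=[5.5643, -1.8127]  P^+=[0.3704 0.1343; 0.1343 0.9952]
step 2: x^-=[4.9662, -1.8127]  P^-=[0.8174 0.4957; 0.4957 1.2752]  H_jac=[0.2511 0.0000; 0.0000 0.9709]  S=[0.2615 0.1138; 0.1138 1.3120]  K=[0.6496 0.3105; 0.0677 0.9377]  nu=[3.1780, 2.2095]  x^+=[7.7165, 0.4745]  P^+=[0.5347 0.0305; 0.0305 0.1058]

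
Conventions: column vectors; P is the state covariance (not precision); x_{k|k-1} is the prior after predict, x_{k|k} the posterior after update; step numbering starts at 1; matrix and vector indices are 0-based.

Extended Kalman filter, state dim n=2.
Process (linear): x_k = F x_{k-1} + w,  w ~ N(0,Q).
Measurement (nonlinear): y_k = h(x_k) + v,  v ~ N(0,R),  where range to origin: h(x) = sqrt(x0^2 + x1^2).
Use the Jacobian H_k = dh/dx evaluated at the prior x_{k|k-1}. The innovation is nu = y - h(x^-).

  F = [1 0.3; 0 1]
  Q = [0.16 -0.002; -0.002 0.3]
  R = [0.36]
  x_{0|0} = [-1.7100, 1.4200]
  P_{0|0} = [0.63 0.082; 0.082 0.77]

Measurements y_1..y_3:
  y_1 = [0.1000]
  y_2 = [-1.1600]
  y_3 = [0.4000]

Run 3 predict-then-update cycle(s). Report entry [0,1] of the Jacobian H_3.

H_jac[0,1] = 0.3068

step 1: x^-=[-1.2840, 1.4200]  P^-=[0.9085 0.3110; 0.3110 1.0700]  H_jac=[-0.6707 0.7417]  S=[1.0479]  K=[-0.3613; 0.5583]  nu=[-1.8144]  x^+=[-0.6284, 0.4070]  P^+=[0.7717 0.5224; 0.5224 0.7433]
step 2: x^-=[-0.5063, 0.4070]  P^-=[1.3120 0.7434; 0.7434 1.0433]  H_jac=[-0.7794 0.6265]  S=[0.8405]  K=[-0.6625; 0.0883]  nu=[-1.8096]  x^+=[0.6925, 0.2471]  P^+=[0.9431 0.7926; 0.7926 1.0368]
step 3: x^-=[0.7667, 0.2471]  P^-=[1.6720 1.1016; 1.1016 1.3368]  H_jac=[0.9518 0.3068]  S=[2.6438]  K=[0.7298; 0.5517]  nu=[-0.4055]  x^+=[0.4707, 0.0234]  P^+=[0.2640 0.0372; 0.0372 0.5320]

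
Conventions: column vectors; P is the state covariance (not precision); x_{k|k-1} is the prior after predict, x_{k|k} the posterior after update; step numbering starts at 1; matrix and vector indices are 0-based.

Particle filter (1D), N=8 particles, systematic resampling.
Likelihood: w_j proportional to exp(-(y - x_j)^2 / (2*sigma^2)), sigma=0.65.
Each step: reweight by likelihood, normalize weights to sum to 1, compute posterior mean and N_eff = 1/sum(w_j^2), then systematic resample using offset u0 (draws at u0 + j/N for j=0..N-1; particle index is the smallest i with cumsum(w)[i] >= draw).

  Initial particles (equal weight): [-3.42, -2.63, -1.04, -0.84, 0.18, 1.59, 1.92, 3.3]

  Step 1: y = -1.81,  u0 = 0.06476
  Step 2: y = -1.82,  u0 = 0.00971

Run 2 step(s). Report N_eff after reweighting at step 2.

step 1: w=[0.0350, 0.3390, 0.3724, 0.2467, 0.0069, 0.0000, 0.0000, 0.0000]  mean=-1.6044  Neff=3.1671  idx=[1, 1, 1, 2, 2, 2, 3, 3]
step 2: w=[0.1321, 0.1321, 0.1321, 0.1398, 0.1398, 0.1398, 0.0922, 0.0922]  mean=-1.6333  Neff=7.8147  idx=[0, 1, 1, 2, 3, 4, 5, 6]

N_eff = 7.8147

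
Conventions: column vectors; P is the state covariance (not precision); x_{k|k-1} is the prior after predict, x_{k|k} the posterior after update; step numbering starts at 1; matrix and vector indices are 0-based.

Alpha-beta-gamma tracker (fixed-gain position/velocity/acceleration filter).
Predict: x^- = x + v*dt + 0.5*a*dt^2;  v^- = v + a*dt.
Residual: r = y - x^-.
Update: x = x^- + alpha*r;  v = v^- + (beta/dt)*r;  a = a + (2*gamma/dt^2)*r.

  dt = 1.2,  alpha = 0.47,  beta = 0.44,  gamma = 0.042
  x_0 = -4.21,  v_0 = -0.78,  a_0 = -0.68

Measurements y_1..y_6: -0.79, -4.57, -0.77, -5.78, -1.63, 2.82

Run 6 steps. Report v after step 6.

v_post = 2.3083

step 1: x_pred=-5.6356  r=4.8456  x^+=-3.3582  v^+=0.1807  a^+=-0.3973
step 2: x_pred=-3.4274  r=-1.1426  x^+=-3.9644  v^+=-0.7150  a^+=-0.4640
step 3: x_pred=-5.1565  r=4.3865  x^+=-3.0949  v^+=0.3366  a^+=-0.2081
step 4: x_pred=-2.8408  r=-2.9392  x^+=-4.2222  v^+=-0.9909  a^+=-0.3796
step 5: x_pred=-5.6846  r=4.0546  x^+=-3.7789  v^+=0.0403  a^+=-0.1430
step 6: x_pred=-3.8335  r=6.6535  x^+=-0.7064  v^+=2.3083  a^+=0.2451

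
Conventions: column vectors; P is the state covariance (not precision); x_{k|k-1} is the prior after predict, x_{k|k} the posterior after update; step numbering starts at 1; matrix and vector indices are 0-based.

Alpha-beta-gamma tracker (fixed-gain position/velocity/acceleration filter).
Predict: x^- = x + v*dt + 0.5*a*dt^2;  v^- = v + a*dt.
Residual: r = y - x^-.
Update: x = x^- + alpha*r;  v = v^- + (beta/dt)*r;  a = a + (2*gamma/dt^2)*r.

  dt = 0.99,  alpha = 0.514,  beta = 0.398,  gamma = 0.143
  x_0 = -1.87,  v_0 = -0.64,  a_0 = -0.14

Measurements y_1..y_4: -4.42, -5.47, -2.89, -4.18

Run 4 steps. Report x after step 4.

step 1: x_pred=-2.5722  r=-1.8478  x^+=-3.5220  v^+=-1.5215  a^+=-0.6792
step 2: x_pred=-5.3610  r=-0.1090  x^+=-5.4171  v^+=-2.2377  a^+=-0.7110
step 3: x_pred=-7.9808  r=5.0908  x^+=-5.3641  v^+=-0.8950  a^+=0.7745
step 4: x_pred=-5.8706  r=1.6906  x^+=-5.0016  v^+=0.5515  a^+=1.2678

x_post = -5.0016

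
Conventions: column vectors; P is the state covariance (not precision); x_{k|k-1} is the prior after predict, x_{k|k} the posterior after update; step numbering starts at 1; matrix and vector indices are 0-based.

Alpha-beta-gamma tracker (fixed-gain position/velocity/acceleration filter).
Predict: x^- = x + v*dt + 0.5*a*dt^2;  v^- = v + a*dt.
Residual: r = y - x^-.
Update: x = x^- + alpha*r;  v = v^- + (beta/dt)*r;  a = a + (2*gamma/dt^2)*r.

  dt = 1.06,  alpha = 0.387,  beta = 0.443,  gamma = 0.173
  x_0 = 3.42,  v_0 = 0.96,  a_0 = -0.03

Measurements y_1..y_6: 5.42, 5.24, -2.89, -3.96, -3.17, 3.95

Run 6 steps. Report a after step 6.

a_post = 5.6484

step 1: x_pred=4.4207  r=0.9993  x^+=4.8075  v^+=1.3458  a^+=0.2777
step 2: x_pred=6.3900  r=-1.1500  x^+=5.9450  v^+=1.1596  a^+=-0.0764
step 3: x_pred=7.1312  r=-10.0212  x^+=3.2530  v^+=-3.1096  a^+=-3.1623
step 4: x_pred=-1.8198  r=-2.1402  x^+=-2.6480  v^+=-7.3561  a^+=-3.8214
step 5: x_pred=-12.5923  r=9.4223  x^+=-8.9459  v^+=-7.4689  a^+=-0.9199
step 6: x_pred=-17.3798  r=21.3298  x^+=-9.1252  v^+=0.4702  a^+=5.6484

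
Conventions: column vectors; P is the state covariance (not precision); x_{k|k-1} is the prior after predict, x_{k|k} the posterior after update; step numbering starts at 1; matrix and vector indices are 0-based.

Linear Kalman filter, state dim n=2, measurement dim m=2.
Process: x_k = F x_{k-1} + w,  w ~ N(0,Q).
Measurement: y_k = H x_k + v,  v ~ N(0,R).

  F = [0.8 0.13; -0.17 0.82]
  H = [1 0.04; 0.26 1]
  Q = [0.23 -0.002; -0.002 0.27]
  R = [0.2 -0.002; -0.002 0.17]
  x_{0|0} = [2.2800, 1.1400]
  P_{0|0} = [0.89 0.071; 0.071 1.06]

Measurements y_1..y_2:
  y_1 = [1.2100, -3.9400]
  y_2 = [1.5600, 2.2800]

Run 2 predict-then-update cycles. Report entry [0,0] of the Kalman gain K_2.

K[0,0] = 0.6182

step 1: x^-=[1.9722, 0.5472]  P^-=[0.8323 0.0350; 0.0350 0.9887]  S=[1.0367 0.2893; 0.2893 1.2331]  K=[0.7997 0.0163; -0.1647 0.8478]  nu=[-0.7841, -5.0000]  x^+=[1.2639, -3.5625]  P^+=[0.1615 -0.0408; -0.0408 0.1551]
step 2: x^-=[0.5480, -3.1361]  P^-=[0.3275 -0.0333; -0.0333 0.3903]  S=[0.5255 0.0651; 0.0651 0.5651]  K=[0.6182 0.0205; -0.1191 0.6891]  nu=[1.1374, 5.2736]  x^+=[1.3593, 0.3623]  P^+=[0.1248 -0.0302; -0.0302 0.1252]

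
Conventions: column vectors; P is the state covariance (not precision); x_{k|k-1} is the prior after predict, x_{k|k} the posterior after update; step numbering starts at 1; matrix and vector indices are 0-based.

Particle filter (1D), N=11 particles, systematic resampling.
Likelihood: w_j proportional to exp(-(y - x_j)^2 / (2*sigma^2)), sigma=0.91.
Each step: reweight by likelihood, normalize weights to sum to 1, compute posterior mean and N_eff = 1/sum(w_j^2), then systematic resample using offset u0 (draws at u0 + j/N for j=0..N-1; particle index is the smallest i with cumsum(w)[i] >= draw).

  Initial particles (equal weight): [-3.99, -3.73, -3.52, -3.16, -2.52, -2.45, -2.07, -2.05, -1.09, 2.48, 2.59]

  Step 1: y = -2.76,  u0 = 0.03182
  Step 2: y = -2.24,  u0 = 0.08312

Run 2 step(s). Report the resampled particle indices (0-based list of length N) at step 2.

resampled_idx = [2, 3, 5, 5, 6, 7, 8, 8, 9, 10, 10]

step 1: w=[0.0651, 0.0919, 0.1145, 0.1473, 0.1567, 0.1531, 0.1217, 0.1197, 0.0301, 0.0000, 0.0000]  mean=-2.7708  Neff=7.9679  idx=[0, 1, 2, 3, 3, 4, 5, 5, 6, 6, 7]
step 2: w=[0.0201, 0.0334, 0.0475, 0.0766, 0.0766, 0.1217, 0.1243, 0.1243, 0.1254, 0.1254, 0.1249]  mean=-2.5464  Neff=9.2386  idx=[2, 3, 5, 5, 6, 7, 8, 8, 9, 10, 10]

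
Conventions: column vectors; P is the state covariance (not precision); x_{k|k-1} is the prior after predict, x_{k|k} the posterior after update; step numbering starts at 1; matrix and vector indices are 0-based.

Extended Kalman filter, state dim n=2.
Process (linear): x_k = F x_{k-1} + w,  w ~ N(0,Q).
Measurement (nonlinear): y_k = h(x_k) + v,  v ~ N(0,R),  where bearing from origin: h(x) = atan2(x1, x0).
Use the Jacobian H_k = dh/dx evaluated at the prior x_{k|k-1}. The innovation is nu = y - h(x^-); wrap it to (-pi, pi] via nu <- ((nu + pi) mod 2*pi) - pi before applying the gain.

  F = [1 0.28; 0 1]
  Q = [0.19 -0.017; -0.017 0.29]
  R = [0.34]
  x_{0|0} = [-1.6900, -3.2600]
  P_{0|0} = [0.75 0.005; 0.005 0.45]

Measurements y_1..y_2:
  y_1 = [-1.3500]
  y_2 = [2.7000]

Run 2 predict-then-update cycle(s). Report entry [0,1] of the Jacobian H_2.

step 1: x^-=[-2.6028, -3.2600]  P^-=[0.9781 0.1140; 0.1140 0.7400]  H_jac=[0.1873 -0.1496]  S=[0.3845]  K=[0.4322; -0.2323]  nu=[0.8946]  x^+=[-2.2162, -3.4678]  P^+=[0.9063 0.1526; 0.1526 0.7192]
step 2: x^-=[-3.1872, -3.4678]  P^-=[1.2381 0.3370; 0.3370 1.0092]  H_jac=[0.1563 -0.1437]  S=[0.3760]  K=[0.3860; -0.2456]  nu=[-1.2691]  x^+=[-3.6771, -3.1562]  P^+=[1.1821 0.3726; 0.3726 0.9866]

H_jac[0,1] = -0.1437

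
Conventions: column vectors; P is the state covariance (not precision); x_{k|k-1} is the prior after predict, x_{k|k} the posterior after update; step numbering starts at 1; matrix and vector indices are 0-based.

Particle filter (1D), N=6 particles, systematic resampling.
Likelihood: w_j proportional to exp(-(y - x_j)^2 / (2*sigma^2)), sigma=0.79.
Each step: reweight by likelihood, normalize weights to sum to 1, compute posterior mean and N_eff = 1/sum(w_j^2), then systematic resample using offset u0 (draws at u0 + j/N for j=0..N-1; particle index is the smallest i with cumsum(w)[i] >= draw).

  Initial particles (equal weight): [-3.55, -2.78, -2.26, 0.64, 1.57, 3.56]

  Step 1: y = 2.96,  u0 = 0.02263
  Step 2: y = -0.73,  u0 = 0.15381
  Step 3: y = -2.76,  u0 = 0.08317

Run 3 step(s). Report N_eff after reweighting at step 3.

N_eff = 6.0000

step 1: w=[0.0000, 0.0000, 0.0000, 0.0137, 0.2180, 0.7682]  mean=3.0860  Neff=1.5676  idx=[4, 4, 5, 5, 5, 5]
step 2: w=[0.5000, 0.5000, 0.0000, 0.0000, 0.0000, 0.0000]  mean=1.5701  Neff=2.0002  idx=[0, 0, 0, 1, 1, 1]
step 3: w=[0.1667, 0.1667, 0.1667, 0.1667, 0.1667, 0.1667]  mean=1.5700  Neff=6.0000  idx=[0, 1, 2, 3, 4, 5]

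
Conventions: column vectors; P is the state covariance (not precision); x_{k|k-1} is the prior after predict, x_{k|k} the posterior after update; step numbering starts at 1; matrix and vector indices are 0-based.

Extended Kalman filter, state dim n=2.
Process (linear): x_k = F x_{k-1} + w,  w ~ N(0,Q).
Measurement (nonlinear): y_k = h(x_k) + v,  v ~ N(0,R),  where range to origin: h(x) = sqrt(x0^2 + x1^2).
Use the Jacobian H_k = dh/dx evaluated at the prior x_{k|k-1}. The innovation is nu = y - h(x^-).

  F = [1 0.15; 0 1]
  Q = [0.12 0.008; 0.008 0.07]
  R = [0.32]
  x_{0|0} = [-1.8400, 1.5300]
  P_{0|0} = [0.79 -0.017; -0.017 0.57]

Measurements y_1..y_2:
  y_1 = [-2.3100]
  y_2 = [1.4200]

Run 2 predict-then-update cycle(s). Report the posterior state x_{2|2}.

x_post = [1.3125, -0.0606]

step 1: x^-=[-1.6105, 1.5300]  P^-=[0.9177 0.0765; 0.0765 0.6400]  H_jac=[-0.7250 0.6888]  S=[1.0296]  K=[-0.5951; 0.3743]  nu=[-4.5314]  x^+=[1.0859, -0.1660]  P^+=[0.5532 0.3058; 0.3058 0.4958]
step 2: x^-=[1.0610, -0.1660]  P^-=[0.7761 0.3882; 0.3882 0.5658]  H_jac=[0.9880 -0.1545]  S=[0.9725]  K=[0.7267; 0.3044]  nu=[0.3461]  x^+=[1.3125, -0.0606]  P^+=[0.2624 0.1730; 0.1730 0.4756]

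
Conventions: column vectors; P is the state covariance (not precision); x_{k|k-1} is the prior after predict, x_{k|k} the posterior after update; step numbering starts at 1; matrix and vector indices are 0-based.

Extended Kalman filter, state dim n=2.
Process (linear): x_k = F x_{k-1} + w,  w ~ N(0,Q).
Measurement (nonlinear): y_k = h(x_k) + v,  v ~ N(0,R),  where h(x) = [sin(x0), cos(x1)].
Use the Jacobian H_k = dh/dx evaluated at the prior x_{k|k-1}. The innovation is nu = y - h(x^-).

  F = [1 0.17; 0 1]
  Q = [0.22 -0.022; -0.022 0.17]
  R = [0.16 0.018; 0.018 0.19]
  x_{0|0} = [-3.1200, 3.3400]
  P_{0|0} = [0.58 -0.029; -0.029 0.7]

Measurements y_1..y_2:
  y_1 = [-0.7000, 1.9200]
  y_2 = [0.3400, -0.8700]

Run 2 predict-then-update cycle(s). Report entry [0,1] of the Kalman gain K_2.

K[0,1] = 0.0670

step 1: x^-=[-2.5522, 3.3400]  P^-=[0.8104 0.0680; 0.0680 0.8700]  H_jac=[-0.8313 0.0000; 0.0000 0.1971]  S=[0.7200 0.0069; 0.0069 0.2238]  K=[-0.9365 0.0886; -0.0858 0.7689]  nu=[-0.1441, 2.9004]  x^+=[-2.1603, 5.5824]  P^+=[0.1783 -0.0001; -0.0001 0.7333]
step 2: x^-=[-1.2113, 5.5824]  P^-=[0.4195 0.1025; 0.1025 0.9033]  H_jac=[0.3518 0.0000; 0.0000 0.6448]  S=[0.2119 0.0413; 0.0413 0.5656]  K=[0.6833 0.0670; -0.0307 1.0321]  nu=[1.2761, -1.6343]  x^+=[-0.4489, 3.8564]  P^+=[0.3142 0.0388; 0.0388 0.3032]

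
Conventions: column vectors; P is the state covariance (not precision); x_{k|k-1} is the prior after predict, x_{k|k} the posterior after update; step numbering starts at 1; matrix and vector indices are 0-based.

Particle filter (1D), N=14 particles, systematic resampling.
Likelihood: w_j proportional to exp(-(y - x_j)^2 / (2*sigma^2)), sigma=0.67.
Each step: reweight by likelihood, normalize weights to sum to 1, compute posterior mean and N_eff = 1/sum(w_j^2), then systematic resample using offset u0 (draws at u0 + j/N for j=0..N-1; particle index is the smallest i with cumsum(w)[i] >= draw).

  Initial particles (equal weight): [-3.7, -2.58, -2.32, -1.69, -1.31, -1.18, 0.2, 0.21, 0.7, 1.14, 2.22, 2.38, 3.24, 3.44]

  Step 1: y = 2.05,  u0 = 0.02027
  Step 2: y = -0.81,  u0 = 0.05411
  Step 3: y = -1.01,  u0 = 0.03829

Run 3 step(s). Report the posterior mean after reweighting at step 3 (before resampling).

step 1: w=[0.0000, 0.0000, 0.0000, 0.0000, 0.0000, 0.0000, 0.0080, 0.0084, 0.0477, 0.1445, 0.3520, 0.3220, 0.0751, 0.0423]  mean=2.1379  Neff=3.8714  idx=[8, 9, 9, 10, 10, 10, 10, 10, 11, 11, 11, 11, 11, 12]
step 2: w=[0.7299, 0.1339, 0.1339, 0.0003, 0.0003, 0.0003, 0.0003, 0.0003, 0.0001, 0.0001, 0.0001, 0.0001, 0.0001, 0.0000]  mean=0.8213  Neff=1.7585  idx=[0, 0, 0, 0, 0, 0, 0, 0, 0, 0, 1, 1, 2, 2]
step 3: w=[0.0943, 0.0943, 0.0943, 0.0943, 0.0943, 0.0943, 0.0943, 0.0943, 0.0943, 0.0943, 0.0142, 0.0142, 0.0142, 0.0142]  mean=0.7250  Neff=11.1415  idx=[0, 1, 1, 2, 3, 4, 4, 5, 6, 7, 7, 8, 9, 11]

post_mean = 0.7250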